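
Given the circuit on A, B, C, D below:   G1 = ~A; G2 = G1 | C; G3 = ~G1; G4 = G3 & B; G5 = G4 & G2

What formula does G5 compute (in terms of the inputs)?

G1 = ~A
G2 = G1 | C = ~A | C
G3 = ~G1 = ~~A
G4 = G3 & B = ~~A & B
G5 = G4 & G2 = (~~A & B) & (~A | C)

(~~A & B) & (~A | C)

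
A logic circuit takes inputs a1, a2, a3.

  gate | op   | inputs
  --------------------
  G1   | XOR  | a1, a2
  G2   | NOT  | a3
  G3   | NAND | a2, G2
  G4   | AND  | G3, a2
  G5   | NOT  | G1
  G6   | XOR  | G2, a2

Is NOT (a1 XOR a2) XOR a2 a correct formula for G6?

No

G2 = NOT a3
G6 = G2 XOR a2 = NOT a3 XOR a2
At a1=0, a2=0, a3=1: circuit gives 0, formula gives 1.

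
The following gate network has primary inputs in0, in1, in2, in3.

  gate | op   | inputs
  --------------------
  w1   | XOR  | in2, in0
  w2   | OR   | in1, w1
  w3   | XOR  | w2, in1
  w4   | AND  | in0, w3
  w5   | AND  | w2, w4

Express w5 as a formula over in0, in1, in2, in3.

w1 = in2 XOR in0
w2 = in1 OR w1 = in1 OR (in2 XOR in0)
w3 = w2 XOR in1 = (in1 OR (in2 XOR in0)) XOR in1
w4 = in0 AND w3 = in0 AND ((in1 OR (in2 XOR in0)) XOR in1)
w5 = w2 AND w4 = (in1 OR (in2 XOR in0)) AND (in0 AND ((in1 OR (in2 XOR in0)) XOR in1))

(in1 OR (in2 XOR in0)) AND (in0 AND ((in1 OR (in2 XOR in0)) XOR in1))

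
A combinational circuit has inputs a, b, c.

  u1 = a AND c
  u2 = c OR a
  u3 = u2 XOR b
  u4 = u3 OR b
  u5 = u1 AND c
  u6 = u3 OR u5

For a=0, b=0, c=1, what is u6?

u1 = 0 AND 1 = 0
u2 = 1 OR 0 = 1
u3 = 1 XOR 0 = 1
u5 = 0 AND 1 = 0
u6 = 1 OR 0 = 1

1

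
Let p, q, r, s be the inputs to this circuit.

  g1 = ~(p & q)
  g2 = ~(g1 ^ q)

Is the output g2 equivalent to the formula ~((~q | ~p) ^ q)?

g1 = ~(p & q)
g2 = ~(g1 ^ q) = ~((~(p & q)) ^ q)
At p=0, q=0, r=0, s=0: circuit gives 0, formula gives 0.
At p=0, q=1, r=0, s=0: circuit gives 1, formula gives 1.
Agrees on all 16 inputs.

Yes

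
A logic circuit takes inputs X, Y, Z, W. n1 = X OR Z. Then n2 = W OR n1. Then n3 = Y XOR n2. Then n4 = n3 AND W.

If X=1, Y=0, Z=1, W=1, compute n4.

1

n1 = 1 OR 1 = 1
n2 = 1 OR 1 = 1
n3 = 0 XOR 1 = 1
n4 = 1 AND 1 = 1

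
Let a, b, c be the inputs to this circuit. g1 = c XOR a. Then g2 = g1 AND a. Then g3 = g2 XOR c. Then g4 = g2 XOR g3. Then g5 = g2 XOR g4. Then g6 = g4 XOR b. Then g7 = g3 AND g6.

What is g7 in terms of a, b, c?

g1 = c XOR a
g2 = g1 AND a = (c XOR a) AND a
g3 = g2 XOR c = ((c XOR a) AND a) XOR c
g4 = g2 XOR g3 = ((c XOR a) AND a) XOR (((c XOR a) AND a) XOR c)
g6 = g4 XOR b = (((c XOR a) AND a) XOR (((c XOR a) AND a) XOR c)) XOR b
g7 = g3 AND g6 = (((c XOR a) AND a) XOR c) AND ((((c XOR a) AND a) XOR (((c XOR a) AND a) XOR c)) XOR b)

(((c XOR a) AND a) XOR c) AND ((((c XOR a) AND a) XOR (((c XOR a) AND a) XOR c)) XOR b)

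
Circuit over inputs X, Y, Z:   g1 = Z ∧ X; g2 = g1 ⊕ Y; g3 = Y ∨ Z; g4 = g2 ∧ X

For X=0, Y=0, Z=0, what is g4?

g1 = 0 ∧ 0 = 0
g2 = 0 ⊕ 0 = 0
g4 = 0 ∧ 0 = 0

0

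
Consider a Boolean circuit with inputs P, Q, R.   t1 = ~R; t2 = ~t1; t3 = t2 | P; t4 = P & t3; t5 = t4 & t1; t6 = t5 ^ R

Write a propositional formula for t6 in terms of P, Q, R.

((P & (~~R | P)) & ~R) ^ R

t1 = ~R
t2 = ~t1 = ~~R
t3 = t2 | P = ~~R | P
t4 = P & t3 = P & (~~R | P)
t5 = t4 & t1 = (P & (~~R | P)) & ~R
t6 = t5 ^ R = ((P & (~~R | P)) & ~R) ^ R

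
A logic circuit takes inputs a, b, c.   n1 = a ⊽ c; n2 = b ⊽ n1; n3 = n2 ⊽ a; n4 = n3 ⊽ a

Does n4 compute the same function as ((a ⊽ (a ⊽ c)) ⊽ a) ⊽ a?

n1 = a ⊽ c
n2 = b ⊽ n1 = b ⊽ (a ⊽ c)
n3 = n2 ⊽ a = (b ⊽ (a ⊽ c)) ⊽ a
n4 = n3 ⊽ a = ((b ⊽ (a ⊽ c)) ⊽ a) ⊽ a
At a=0, b=1, c=1: circuit gives 0, formula gives 1.

No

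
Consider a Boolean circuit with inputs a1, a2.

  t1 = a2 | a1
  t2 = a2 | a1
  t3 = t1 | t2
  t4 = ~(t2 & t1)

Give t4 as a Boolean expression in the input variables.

t1 = a2 | a1
t2 = a2 | a1
t4 = ~(t2 & t1) = ~((a2 | a1) & (a2 | a1))

~((a2 | a1) & (a2 | a1))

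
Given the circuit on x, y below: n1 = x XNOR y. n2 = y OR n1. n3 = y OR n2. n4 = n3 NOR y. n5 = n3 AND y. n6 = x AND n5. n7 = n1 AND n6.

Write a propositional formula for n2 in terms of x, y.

y OR (x XNOR y)

n1 = x XNOR y
n2 = y OR n1 = y OR (x XNOR y)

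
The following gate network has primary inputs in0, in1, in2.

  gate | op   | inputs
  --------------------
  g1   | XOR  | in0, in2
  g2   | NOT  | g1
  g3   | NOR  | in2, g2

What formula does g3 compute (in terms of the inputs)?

g1 = in0 XOR in2
g2 = NOT g1 = NOT (in0 XOR in2)
g3 = in2 NOR g2 = in2 NOR NOT (in0 XOR in2)

in2 NOR NOT (in0 XOR in2)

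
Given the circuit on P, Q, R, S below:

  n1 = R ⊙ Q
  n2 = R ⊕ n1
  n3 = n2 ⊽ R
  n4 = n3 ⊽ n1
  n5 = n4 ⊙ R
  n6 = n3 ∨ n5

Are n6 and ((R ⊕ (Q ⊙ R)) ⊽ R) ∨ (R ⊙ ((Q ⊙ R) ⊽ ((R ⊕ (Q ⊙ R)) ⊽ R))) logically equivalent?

n1 = R ⊙ Q
n2 = R ⊕ n1 = R ⊕ (R ⊙ Q)
n3 = n2 ⊽ R = (R ⊕ (R ⊙ Q)) ⊽ R
n4 = n3 ⊽ n1 = ((R ⊕ (R ⊙ Q)) ⊽ R) ⊽ (R ⊙ Q)
n5 = n4 ⊙ R = (((R ⊕ (R ⊙ Q)) ⊽ R) ⊽ (R ⊙ Q)) ⊙ R
n6 = n3 ∨ n5 = ((R ⊕ (R ⊙ Q)) ⊽ R) ∨ ((((R ⊕ (R ⊙ Q)) ⊽ R) ⊽ (R ⊙ Q)) ⊙ R)
At P=0, Q=1, R=1, S=0: circuit gives 0, formula gives 0.
At P=0, Q=0, R=0, S=0: circuit gives 1, formula gives 1.
Agrees on all 16 inputs.

Yes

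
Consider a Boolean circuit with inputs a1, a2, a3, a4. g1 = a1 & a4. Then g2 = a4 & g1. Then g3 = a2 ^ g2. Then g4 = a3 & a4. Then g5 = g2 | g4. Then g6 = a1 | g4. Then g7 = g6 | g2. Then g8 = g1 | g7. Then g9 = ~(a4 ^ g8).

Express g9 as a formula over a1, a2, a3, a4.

g1 = a1 & a4
g2 = a4 & g1 = a4 & (a1 & a4)
g4 = a3 & a4
g6 = a1 | g4 = a1 | (a3 & a4)
g7 = g6 | g2 = (a1 | (a3 & a4)) | (a4 & (a1 & a4))
g8 = g1 | g7 = (a1 & a4) | ((a1 | (a3 & a4)) | (a4 & (a1 & a4)))
g9 = ~(a4 ^ g8) = ~(a4 ^ ((a1 & a4) | ((a1 | (a3 & a4)) | (a4 & (a1 & a4)))))

~(a4 ^ ((a1 & a4) | ((a1 | (a3 & a4)) | (a4 & (a1 & a4)))))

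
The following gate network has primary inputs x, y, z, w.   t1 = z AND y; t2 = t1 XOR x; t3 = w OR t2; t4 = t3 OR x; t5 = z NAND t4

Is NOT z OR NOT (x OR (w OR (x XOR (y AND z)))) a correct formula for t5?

Yes

t1 = z AND y
t2 = t1 XOR x = (z AND y) XOR x
t3 = w OR t2 = w OR ((z AND y) XOR x)
t4 = t3 OR x = (w OR ((z AND y) XOR x)) OR x
t5 = z NAND t4 = z NAND ((w OR ((z AND y) XOR x)) OR x)
At x=0, y=0, z=1, w=1: circuit gives 0, formula gives 0.
At x=0, y=0, z=0, w=0: circuit gives 1, formula gives 1.
Agrees on all 16 inputs.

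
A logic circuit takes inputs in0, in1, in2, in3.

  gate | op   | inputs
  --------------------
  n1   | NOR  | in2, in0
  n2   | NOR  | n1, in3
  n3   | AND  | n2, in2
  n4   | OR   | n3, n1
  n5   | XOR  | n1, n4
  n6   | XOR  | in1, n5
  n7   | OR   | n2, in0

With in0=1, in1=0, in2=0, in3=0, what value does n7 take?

1

n1 = 0 NOR 1 = 0
n2 = 0 NOR 0 = 1
n7 = 1 OR 1 = 1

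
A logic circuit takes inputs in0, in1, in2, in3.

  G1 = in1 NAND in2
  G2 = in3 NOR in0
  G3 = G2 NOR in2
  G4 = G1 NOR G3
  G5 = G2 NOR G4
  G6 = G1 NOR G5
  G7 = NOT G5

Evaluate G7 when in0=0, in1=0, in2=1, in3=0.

1

G1 = 0 NAND 1 = 1
G2 = 0 NOR 0 = 1
G3 = 1 NOR 1 = 0
G4 = 1 NOR 0 = 0
G5 = 1 NOR 0 = 0
G7 = NOT 0 = 1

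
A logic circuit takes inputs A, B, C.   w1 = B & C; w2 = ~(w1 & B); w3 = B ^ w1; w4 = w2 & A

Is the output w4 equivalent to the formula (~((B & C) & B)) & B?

No

w1 = B & C
w2 = ~(w1 & B) = ~((B & C) & B)
w4 = w2 & A = (~((B & C) & B)) & A
At A=0, B=1, C=0: circuit gives 0, formula gives 1.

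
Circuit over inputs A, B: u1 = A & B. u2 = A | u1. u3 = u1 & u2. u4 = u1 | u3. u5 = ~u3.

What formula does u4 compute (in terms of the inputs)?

(A & B) | ((A & B) & (A | (A & B)))

u1 = A & B
u2 = A | u1 = A | (A & B)
u3 = u1 & u2 = (A & B) & (A | (A & B))
u4 = u1 | u3 = (A & B) | ((A & B) & (A | (A & B)))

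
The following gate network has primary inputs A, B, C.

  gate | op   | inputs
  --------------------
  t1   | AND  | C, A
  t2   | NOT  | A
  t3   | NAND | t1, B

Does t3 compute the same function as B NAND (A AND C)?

Yes

t1 = C AND A
t3 = t1 NAND B = (C AND A) NAND B
At A=1, B=1, C=1: circuit gives 0, formula gives 0.
At A=0, B=0, C=0: circuit gives 1, formula gives 1.
Agrees on all 8 inputs.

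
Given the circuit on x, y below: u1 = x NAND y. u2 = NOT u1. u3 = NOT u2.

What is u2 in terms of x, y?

u1 = x NAND y
u2 = NOT u1 = NOT (x NAND y)

NOT (x NAND y)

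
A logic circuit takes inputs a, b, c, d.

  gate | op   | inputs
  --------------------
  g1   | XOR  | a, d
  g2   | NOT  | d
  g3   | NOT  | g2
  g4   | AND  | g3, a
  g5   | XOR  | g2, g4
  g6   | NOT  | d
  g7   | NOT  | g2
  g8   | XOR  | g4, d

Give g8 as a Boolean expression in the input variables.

g2 = NOT d
g3 = NOT g2 = NOT NOT d
g4 = g3 AND a = NOT NOT d AND a
g8 = g4 XOR d = (NOT NOT d AND a) XOR d

(NOT NOT d AND a) XOR d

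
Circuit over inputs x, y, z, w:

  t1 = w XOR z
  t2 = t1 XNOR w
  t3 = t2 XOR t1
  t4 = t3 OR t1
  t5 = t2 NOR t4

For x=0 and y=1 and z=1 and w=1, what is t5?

t1 = 1 XOR 1 = 0
t2 = 0 XNOR 1 = 0
t3 = 0 XOR 0 = 0
t4 = 0 OR 0 = 0
t5 = 0 NOR 0 = 1

1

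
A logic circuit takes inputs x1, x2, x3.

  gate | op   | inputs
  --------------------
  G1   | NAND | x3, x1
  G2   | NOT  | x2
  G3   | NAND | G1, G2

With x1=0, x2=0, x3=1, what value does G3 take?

G1 = 1 NAND 0 = 1
G2 = NOT 0 = 1
G3 = 1 NAND 1 = 0

0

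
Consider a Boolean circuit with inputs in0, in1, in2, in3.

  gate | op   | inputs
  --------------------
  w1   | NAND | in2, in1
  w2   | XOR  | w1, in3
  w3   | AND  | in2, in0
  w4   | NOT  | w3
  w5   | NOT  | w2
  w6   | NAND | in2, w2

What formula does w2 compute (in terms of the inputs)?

(in2 NAND in1) XOR in3

w1 = in2 NAND in1
w2 = w1 XOR in3 = (in2 NAND in1) XOR in3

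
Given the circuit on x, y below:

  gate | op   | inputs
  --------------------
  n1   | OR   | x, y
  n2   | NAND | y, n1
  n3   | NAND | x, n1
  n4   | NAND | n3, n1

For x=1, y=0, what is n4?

n1 = 1 OR 0 = 1
n3 = 1 NAND 1 = 0
n4 = 0 NAND 1 = 1

1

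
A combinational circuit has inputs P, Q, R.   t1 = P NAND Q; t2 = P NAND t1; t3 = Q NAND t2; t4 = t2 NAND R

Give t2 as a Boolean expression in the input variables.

t1 = P NAND Q
t2 = P NAND t1 = P NAND (P NAND Q)

P NAND (P NAND Q)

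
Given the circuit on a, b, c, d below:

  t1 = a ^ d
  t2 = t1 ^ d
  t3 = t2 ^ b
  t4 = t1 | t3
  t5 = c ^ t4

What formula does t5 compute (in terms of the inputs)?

t1 = a ^ d
t2 = t1 ^ d = (a ^ d) ^ d
t3 = t2 ^ b = ((a ^ d) ^ d) ^ b
t4 = t1 | t3 = (a ^ d) | (((a ^ d) ^ d) ^ b)
t5 = c ^ t4 = c ^ ((a ^ d) | (((a ^ d) ^ d) ^ b))

c ^ ((a ^ d) | (((a ^ d) ^ d) ^ b))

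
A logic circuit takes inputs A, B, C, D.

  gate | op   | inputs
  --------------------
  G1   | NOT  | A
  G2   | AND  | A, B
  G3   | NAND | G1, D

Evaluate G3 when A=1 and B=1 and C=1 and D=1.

G1 = NOT 1 = 0
G3 = 0 NAND 1 = 1

1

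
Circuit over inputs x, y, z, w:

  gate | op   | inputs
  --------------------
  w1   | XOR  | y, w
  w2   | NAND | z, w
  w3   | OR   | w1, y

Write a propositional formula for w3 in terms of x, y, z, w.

(y XOR w) OR y

w1 = y XOR w
w3 = w1 OR y = (y XOR w) OR y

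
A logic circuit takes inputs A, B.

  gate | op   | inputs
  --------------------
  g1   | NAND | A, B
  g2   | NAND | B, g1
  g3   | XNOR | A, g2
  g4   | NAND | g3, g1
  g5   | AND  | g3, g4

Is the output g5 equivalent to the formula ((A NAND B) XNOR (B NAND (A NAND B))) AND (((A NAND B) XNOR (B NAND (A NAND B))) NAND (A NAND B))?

No

g1 = A NAND B
g2 = B NAND g1 = B NAND (A NAND B)
g3 = A XNOR g2 = A XNOR (B NAND (A NAND B))
g4 = g3 NAND g1 = (A XNOR (B NAND (A NAND B))) NAND (A NAND B)
g5 = g3 AND g4 = (A XNOR (B NAND (A NAND B))) AND ((A XNOR (B NAND (A NAND B))) NAND (A NAND B))
At A=1, B=1: circuit gives 1, formula gives 0.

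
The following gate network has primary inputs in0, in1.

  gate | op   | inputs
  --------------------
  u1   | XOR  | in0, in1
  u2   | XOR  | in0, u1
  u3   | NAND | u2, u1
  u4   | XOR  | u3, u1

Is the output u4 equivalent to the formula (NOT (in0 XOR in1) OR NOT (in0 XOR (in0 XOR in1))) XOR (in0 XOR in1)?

Yes

u1 = in0 XOR in1
u2 = in0 XOR u1 = in0 XOR (in0 XOR in1)
u3 = u2 NAND u1 = (in0 XOR (in0 XOR in1)) NAND (in0 XOR in1)
u4 = u3 XOR u1 = ((in0 XOR (in0 XOR in1)) NAND (in0 XOR in1)) XOR (in0 XOR in1)
At in0=1, in1=0: circuit gives 0, formula gives 0.
At in0=0, in1=0: circuit gives 1, formula gives 1.
Agrees on all 4 inputs.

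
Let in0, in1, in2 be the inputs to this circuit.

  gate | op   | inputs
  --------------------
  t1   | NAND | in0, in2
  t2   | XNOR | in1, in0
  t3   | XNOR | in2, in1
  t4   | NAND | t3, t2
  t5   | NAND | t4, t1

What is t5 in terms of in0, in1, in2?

((in2 XNOR in1) NAND (in1 XNOR in0)) NAND (in0 NAND in2)

t1 = in0 NAND in2
t2 = in1 XNOR in0
t3 = in2 XNOR in1
t4 = t3 NAND t2 = (in2 XNOR in1) NAND (in1 XNOR in0)
t5 = t4 NAND t1 = ((in2 XNOR in1) NAND (in1 XNOR in0)) NAND (in0 NAND in2)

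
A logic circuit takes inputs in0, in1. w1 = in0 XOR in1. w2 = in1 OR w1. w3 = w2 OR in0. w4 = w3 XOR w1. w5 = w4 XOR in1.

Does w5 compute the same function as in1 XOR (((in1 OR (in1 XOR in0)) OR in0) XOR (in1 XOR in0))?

Yes

w1 = in0 XOR in1
w2 = in1 OR w1 = in1 OR (in0 XOR in1)
w3 = w2 OR in0 = (in1 OR (in0 XOR in1)) OR in0
w4 = w3 XOR w1 = ((in1 OR (in0 XOR in1)) OR in0) XOR (in0 XOR in1)
w5 = w4 XOR in1 = (((in1 OR (in0 XOR in1)) OR in0) XOR (in0 XOR in1)) XOR in1
At in0=0, in1=0: circuit gives 0, formula gives 0.
At in0=0, in1=1: circuit gives 1, formula gives 1.
Agrees on all 4 inputs.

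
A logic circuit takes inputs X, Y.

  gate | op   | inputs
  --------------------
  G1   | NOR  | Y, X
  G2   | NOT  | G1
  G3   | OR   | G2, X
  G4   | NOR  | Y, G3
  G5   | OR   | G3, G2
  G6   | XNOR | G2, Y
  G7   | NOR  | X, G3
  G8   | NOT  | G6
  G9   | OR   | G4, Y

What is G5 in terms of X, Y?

G1 = Y NOR X
G2 = NOT G1 = NOT (Y NOR X)
G3 = G2 OR X = NOT (Y NOR X) OR X
G5 = G3 OR G2 = (NOT (Y NOR X) OR X) OR NOT (Y NOR X)

(NOT (Y NOR X) OR X) OR NOT (Y NOR X)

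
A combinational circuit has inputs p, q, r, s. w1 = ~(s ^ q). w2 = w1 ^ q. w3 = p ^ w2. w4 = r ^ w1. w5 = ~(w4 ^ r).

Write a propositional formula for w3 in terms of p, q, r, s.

w1 = ~(s ^ q)
w2 = w1 ^ q = (~(s ^ q)) ^ q
w3 = p ^ w2 = p ^ ((~(s ^ q)) ^ q)

p ^ ((~(s ^ q)) ^ q)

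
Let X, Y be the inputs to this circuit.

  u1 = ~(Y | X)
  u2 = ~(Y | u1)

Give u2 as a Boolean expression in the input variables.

u1 = ~(Y | X)
u2 = ~(Y | u1) = ~(Y | (~(Y | X)))

~(Y | (~(Y | X)))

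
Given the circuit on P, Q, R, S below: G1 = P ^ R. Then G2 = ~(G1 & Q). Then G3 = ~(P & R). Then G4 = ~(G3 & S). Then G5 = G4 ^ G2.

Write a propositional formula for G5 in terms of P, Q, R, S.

G1 = P ^ R
G2 = ~(G1 & Q) = ~((P ^ R) & Q)
G3 = ~(P & R)
G4 = ~(G3 & S) = ~((~(P & R)) & S)
G5 = G4 ^ G2 = (~((~(P & R)) & S)) ^ (~((P ^ R) & Q))

(~((~(P & R)) & S)) ^ (~((P ^ R) & Q))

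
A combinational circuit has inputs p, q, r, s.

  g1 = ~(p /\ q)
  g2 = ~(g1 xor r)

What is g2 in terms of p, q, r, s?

g1 = ~(p /\ q)
g2 = ~(g1 xor r) = ~((~(p /\ q)) xor r)

~((~(p /\ q)) xor r)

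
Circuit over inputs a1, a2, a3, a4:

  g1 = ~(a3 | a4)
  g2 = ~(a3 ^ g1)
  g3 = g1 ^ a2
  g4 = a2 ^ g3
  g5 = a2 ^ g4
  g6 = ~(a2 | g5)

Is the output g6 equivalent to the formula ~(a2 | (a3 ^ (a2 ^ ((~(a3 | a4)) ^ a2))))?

No

g1 = ~(a3 | a4)
g3 = g1 ^ a2 = (~(a3 | a4)) ^ a2
g4 = a2 ^ g3 = a2 ^ ((~(a3 | a4)) ^ a2)
g5 = a2 ^ g4 = a2 ^ (a2 ^ ((~(a3 | a4)) ^ a2))
g6 = ~(a2 | g5) = ~(a2 | (a2 ^ (a2 ^ ((~(a3 | a4)) ^ a2))))
At a1=0, a2=0, a3=1, a4=0: circuit gives 1, formula gives 0.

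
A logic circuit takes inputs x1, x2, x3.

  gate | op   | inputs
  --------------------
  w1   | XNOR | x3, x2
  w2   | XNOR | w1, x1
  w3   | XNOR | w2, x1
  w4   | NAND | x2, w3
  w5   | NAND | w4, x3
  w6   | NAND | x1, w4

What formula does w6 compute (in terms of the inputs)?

w1 = x3 XNOR x2
w2 = w1 XNOR x1 = (x3 XNOR x2) XNOR x1
w3 = w2 XNOR x1 = ((x3 XNOR x2) XNOR x1) XNOR x1
w4 = x2 NAND w3 = x2 NAND (((x3 XNOR x2) XNOR x1) XNOR x1)
w6 = x1 NAND w4 = x1 NAND (x2 NAND (((x3 XNOR x2) XNOR x1) XNOR x1))

x1 NAND (x2 NAND (((x3 XNOR x2) XNOR x1) XNOR x1))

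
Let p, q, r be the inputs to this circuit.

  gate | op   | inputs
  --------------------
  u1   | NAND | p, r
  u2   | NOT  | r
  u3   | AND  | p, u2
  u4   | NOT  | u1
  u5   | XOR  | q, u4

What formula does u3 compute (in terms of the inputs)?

u2 = NOT r
u3 = p AND u2 = p AND NOT r

p AND NOT r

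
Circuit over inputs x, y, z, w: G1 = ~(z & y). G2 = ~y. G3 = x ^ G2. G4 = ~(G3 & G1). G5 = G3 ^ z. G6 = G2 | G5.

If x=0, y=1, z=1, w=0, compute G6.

1

G2 = ~1 = 0
G3 = 0 ^ 0 = 0
G5 = 0 ^ 1 = 1
G6 = 0 | 1 = 1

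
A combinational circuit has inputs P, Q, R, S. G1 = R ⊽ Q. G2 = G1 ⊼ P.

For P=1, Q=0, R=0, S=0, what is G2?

G1 = 0 ⊽ 0 = 1
G2 = 1 ⊼ 1 = 0

0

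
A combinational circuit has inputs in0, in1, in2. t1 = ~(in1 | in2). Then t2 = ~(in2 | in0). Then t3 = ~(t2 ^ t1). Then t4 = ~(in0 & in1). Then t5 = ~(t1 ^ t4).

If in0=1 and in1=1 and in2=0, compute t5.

t1 = ~(1 | 0) = 0
t4 = ~(1 & 1) = 0
t5 = ~(0 ^ 0) = 1

1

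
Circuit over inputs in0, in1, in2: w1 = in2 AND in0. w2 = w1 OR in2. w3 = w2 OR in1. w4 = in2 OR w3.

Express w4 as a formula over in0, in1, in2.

w1 = in2 AND in0
w2 = w1 OR in2 = (in2 AND in0) OR in2
w3 = w2 OR in1 = ((in2 AND in0) OR in2) OR in1
w4 = in2 OR w3 = in2 OR (((in2 AND in0) OR in2) OR in1)

in2 OR (((in2 AND in0) OR in2) OR in1)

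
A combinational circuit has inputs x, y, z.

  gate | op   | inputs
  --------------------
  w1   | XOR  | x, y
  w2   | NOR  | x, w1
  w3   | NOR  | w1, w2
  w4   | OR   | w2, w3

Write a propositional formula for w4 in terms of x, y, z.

(x NOR (x XOR y)) OR ((x XOR y) NOR (x NOR (x XOR y)))

w1 = x XOR y
w2 = x NOR w1 = x NOR (x XOR y)
w3 = w1 NOR w2 = (x XOR y) NOR (x NOR (x XOR y))
w4 = w2 OR w3 = (x NOR (x XOR y)) OR ((x XOR y) NOR (x NOR (x XOR y)))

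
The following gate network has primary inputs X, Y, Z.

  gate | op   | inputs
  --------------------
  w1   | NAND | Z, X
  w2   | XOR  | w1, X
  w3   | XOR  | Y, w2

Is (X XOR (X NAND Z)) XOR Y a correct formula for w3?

w1 = Z NAND X
w2 = w1 XOR X = (Z NAND X) XOR X
w3 = Y XOR w2 = Y XOR ((Z NAND X) XOR X)
At X=0, Y=1, Z=0: circuit gives 0, formula gives 0.
At X=0, Y=0, Z=0: circuit gives 1, formula gives 1.
Agrees on all 8 inputs.

Yes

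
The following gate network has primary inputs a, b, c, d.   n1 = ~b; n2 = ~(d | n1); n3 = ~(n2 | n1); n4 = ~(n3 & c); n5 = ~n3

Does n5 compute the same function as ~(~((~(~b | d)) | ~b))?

Yes

n1 = ~b
n2 = ~(d | n1) = ~(d | ~b)
n3 = ~(n2 | n1) = ~((~(d | ~b)) | ~b)
n5 = ~n3 = ~(~((~(d | ~b)) | ~b))
At a=0, b=1, c=0, d=1: circuit gives 0, formula gives 0.
At a=0, b=0, c=0, d=0: circuit gives 1, formula gives 1.
Agrees on all 16 inputs.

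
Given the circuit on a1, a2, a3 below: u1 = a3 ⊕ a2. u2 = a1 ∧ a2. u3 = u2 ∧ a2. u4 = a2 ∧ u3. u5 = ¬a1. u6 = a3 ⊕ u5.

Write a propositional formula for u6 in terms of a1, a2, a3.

u5 = ¬a1
u6 = a3 ⊕ u5 = a3 ⊕ ¬a1

a3 ⊕ ¬a1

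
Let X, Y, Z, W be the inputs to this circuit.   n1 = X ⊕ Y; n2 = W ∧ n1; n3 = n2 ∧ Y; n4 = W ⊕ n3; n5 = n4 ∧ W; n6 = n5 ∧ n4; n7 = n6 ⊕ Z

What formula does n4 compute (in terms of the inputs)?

n1 = X ⊕ Y
n2 = W ∧ n1 = W ∧ (X ⊕ Y)
n3 = n2 ∧ Y = (W ∧ (X ⊕ Y)) ∧ Y
n4 = W ⊕ n3 = W ⊕ ((W ∧ (X ⊕ Y)) ∧ Y)

W ⊕ ((W ∧ (X ⊕ Y)) ∧ Y)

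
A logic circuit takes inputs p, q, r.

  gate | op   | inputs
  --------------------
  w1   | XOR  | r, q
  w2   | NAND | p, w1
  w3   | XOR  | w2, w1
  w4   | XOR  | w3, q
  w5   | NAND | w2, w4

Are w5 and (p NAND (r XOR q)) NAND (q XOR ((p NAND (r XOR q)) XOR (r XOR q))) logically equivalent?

w1 = r XOR q
w2 = p NAND w1 = p NAND (r XOR q)
w3 = w2 XOR w1 = (p NAND (r XOR q)) XOR (r XOR q)
w4 = w3 XOR q = ((p NAND (r XOR q)) XOR (r XOR q)) XOR q
w5 = w2 NAND w4 = (p NAND (r XOR q)) NAND (((p NAND (r XOR q)) XOR (r XOR q)) XOR q)
At p=0, q=0, r=0: circuit gives 0, formula gives 0.
At p=0, q=0, r=1: circuit gives 1, formula gives 1.
Agrees on all 8 inputs.

Yes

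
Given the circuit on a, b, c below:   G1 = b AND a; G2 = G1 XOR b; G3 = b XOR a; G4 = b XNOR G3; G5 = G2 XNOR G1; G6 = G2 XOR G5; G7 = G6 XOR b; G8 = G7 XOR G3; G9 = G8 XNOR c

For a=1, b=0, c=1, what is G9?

G1 = 0 AND 1 = 0
G2 = 0 XOR 0 = 0
G3 = 0 XOR 1 = 1
G5 = 0 XNOR 0 = 1
G6 = 0 XOR 1 = 1
G7 = 1 XOR 0 = 1
G8 = 1 XOR 1 = 0
G9 = 0 XNOR 1 = 0

0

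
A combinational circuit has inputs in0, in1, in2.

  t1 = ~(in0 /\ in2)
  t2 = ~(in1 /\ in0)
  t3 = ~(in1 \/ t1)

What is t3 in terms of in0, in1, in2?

t1 = ~(in0 /\ in2)
t3 = ~(in1 \/ t1) = ~(in1 \/ (~(in0 /\ in2)))

~(in1 \/ (~(in0 /\ in2)))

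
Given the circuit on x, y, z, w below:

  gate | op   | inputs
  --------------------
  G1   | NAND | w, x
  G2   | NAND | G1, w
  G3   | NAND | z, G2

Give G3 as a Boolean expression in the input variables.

z NAND ((w NAND x) NAND w)

G1 = w NAND x
G2 = G1 NAND w = (w NAND x) NAND w
G3 = z NAND G2 = z NAND ((w NAND x) NAND w)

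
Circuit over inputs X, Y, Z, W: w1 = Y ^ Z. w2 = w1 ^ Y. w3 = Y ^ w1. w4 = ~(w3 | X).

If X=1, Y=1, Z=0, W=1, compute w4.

w1 = 1 ^ 0 = 1
w3 = 1 ^ 1 = 0
w4 = ~(0 | 1) = 0

0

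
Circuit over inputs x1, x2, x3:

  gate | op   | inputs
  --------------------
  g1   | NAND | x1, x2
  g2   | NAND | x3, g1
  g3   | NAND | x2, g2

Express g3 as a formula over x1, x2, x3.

x2 NAND (x3 NAND (x1 NAND x2))

g1 = x1 NAND x2
g2 = x3 NAND g1 = x3 NAND (x1 NAND x2)
g3 = x2 NAND g2 = x2 NAND (x3 NAND (x1 NAND x2))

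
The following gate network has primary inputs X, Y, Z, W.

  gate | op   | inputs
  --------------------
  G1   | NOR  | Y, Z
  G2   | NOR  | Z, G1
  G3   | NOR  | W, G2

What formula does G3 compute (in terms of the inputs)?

G1 = Y NOR Z
G2 = Z NOR G1 = Z NOR (Y NOR Z)
G3 = W NOR G2 = W NOR (Z NOR (Y NOR Z))

W NOR (Z NOR (Y NOR Z))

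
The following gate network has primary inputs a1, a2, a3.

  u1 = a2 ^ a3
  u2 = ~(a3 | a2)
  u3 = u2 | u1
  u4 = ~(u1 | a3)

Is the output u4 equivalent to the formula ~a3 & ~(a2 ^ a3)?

u1 = a2 ^ a3
u4 = ~(u1 | a3) = ~((a2 ^ a3) | a3)
At a1=0, a2=0, a3=1: circuit gives 0, formula gives 0.
At a1=0, a2=0, a3=0: circuit gives 1, formula gives 1.
Agrees on all 8 inputs.

Yes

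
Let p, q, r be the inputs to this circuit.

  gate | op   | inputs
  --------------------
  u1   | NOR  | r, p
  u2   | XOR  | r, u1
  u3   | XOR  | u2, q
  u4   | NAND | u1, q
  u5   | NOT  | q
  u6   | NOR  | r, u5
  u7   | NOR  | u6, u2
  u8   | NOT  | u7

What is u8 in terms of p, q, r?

NOT ((r NOR NOT q) NOR (r XOR (r NOR p)))

u1 = r NOR p
u2 = r XOR u1 = r XOR (r NOR p)
u5 = NOT q
u6 = r NOR u5 = r NOR NOT q
u7 = u6 NOR u2 = (r NOR NOT q) NOR (r XOR (r NOR p))
u8 = NOT u7 = NOT ((r NOR NOT q) NOR (r XOR (r NOR p)))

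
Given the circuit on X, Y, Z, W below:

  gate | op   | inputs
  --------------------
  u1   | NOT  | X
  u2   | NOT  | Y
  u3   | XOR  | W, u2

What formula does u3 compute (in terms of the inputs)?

W XOR NOT Y

u2 = NOT Y
u3 = W XOR u2 = W XOR NOT Y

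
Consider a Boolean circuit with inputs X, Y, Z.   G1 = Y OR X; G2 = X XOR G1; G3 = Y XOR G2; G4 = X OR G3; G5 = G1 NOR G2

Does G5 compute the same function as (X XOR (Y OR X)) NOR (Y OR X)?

Yes

G1 = Y OR X
G2 = X XOR G1 = X XOR (Y OR X)
G5 = G1 NOR G2 = (Y OR X) NOR (X XOR (Y OR X))
At X=0, Y=1, Z=0: circuit gives 0, formula gives 0.
At X=0, Y=0, Z=0: circuit gives 1, formula gives 1.
Agrees on all 8 inputs.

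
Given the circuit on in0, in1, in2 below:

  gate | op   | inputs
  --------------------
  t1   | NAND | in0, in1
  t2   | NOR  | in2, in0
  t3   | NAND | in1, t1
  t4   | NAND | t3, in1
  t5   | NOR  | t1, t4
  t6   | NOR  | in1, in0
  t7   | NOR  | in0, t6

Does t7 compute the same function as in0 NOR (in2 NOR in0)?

No

t6 = in1 NOR in0
t7 = in0 NOR t6 = in0 NOR (in1 NOR in0)
At in0=0, in1=0, in2=1: circuit gives 0, formula gives 1.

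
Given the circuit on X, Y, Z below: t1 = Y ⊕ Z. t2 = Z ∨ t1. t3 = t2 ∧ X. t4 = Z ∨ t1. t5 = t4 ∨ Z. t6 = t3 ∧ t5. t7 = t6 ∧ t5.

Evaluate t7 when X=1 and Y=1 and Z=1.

1

t1 = 1 ⊕ 1 = 0
t2 = 1 ∨ 0 = 1
t3 = 1 ∧ 1 = 1
t4 = 1 ∨ 0 = 1
t5 = 1 ∨ 1 = 1
t6 = 1 ∧ 1 = 1
t7 = 1 ∧ 1 = 1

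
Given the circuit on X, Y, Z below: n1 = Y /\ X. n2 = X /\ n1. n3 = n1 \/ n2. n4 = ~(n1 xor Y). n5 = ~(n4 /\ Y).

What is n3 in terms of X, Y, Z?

n1 = Y /\ X
n2 = X /\ n1 = X /\ (Y /\ X)
n3 = n1 \/ n2 = (Y /\ X) \/ (X /\ (Y /\ X))

(Y /\ X) \/ (X /\ (Y /\ X))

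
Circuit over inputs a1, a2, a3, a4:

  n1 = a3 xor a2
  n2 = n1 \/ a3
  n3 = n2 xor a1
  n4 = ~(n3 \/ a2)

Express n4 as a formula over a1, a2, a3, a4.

n1 = a3 xor a2
n2 = n1 \/ a3 = (a3 xor a2) \/ a3
n3 = n2 xor a1 = ((a3 xor a2) \/ a3) xor a1
n4 = ~(n3 \/ a2) = ~((((a3 xor a2) \/ a3) xor a1) \/ a2)

~((((a3 xor a2) \/ a3) xor a1) \/ a2)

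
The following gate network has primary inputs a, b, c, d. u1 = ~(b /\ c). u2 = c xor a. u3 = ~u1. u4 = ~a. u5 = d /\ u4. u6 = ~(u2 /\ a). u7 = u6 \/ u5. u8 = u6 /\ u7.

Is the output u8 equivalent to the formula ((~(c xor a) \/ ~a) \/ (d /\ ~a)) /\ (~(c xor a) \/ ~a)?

Yes

u2 = c xor a
u4 = ~a
u5 = d /\ u4 = d /\ ~a
u6 = ~(u2 /\ a) = ~((c xor a) /\ a)
u7 = u6 \/ u5 = (~((c xor a) /\ a)) \/ (d /\ ~a)
u8 = u6 /\ u7 = (~((c xor a) /\ a)) /\ ((~((c xor a) /\ a)) \/ (d /\ ~a))
At a=1, b=0, c=0, d=0: circuit gives 0, formula gives 0.
At a=0, b=0, c=0, d=0: circuit gives 1, formula gives 1.
Agrees on all 16 inputs.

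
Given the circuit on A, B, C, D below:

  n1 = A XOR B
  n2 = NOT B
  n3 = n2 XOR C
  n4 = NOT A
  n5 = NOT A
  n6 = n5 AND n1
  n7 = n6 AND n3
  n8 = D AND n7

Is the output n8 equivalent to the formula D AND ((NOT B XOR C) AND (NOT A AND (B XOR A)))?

n1 = A XOR B
n2 = NOT B
n3 = n2 XOR C = NOT B XOR C
n5 = NOT A
n6 = n5 AND n1 = NOT A AND (A XOR B)
n7 = n6 AND n3 = (NOT A AND (A XOR B)) AND (NOT B XOR C)
n8 = D AND n7 = D AND ((NOT A AND (A XOR B)) AND (NOT B XOR C))
At A=0, B=0, C=0, D=0: circuit gives 0, formula gives 0.
At A=0, B=1, C=1, D=1: circuit gives 1, formula gives 1.
Agrees on all 16 inputs.

Yes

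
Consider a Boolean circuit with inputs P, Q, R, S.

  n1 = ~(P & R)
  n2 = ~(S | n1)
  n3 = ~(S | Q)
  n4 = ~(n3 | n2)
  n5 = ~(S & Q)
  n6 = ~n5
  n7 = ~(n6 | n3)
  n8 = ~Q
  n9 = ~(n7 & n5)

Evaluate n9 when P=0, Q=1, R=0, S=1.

n3 = ~(1 | 1) = 0
n5 = ~(1 & 1) = 0
n6 = ~0 = 1
n7 = ~(1 | 0) = 0
n9 = ~(0 & 0) = 1

1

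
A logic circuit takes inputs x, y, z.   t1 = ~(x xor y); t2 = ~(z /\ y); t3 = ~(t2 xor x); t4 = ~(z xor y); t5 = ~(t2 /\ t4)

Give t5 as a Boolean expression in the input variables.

t2 = ~(z /\ y)
t4 = ~(z xor y)
t5 = ~(t2 /\ t4) = ~((~(z /\ y)) /\ (~(z xor y)))

~((~(z /\ y)) /\ (~(z xor y)))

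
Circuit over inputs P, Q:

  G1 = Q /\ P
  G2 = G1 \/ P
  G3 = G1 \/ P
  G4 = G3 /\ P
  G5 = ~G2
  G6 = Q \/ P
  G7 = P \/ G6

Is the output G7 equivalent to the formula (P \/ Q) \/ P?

Yes

G6 = Q \/ P
G7 = P \/ G6 = P \/ (Q \/ P)
At P=0, Q=0: circuit gives 0, formula gives 0.
At P=0, Q=1: circuit gives 1, formula gives 1.
Agrees on all 4 inputs.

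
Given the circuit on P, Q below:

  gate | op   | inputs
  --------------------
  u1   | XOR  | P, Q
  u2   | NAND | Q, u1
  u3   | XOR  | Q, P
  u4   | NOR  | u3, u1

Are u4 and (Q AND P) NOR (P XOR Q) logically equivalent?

u1 = P XOR Q
u3 = Q XOR P
u4 = u3 NOR u1 = (Q XOR P) NOR (P XOR Q)
At P=1, Q=1: circuit gives 1, formula gives 0.

No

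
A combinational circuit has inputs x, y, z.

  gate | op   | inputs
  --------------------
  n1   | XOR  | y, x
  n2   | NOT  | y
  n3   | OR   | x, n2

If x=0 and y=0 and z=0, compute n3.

n2 = NOT 0 = 1
n3 = 0 OR 1 = 1

1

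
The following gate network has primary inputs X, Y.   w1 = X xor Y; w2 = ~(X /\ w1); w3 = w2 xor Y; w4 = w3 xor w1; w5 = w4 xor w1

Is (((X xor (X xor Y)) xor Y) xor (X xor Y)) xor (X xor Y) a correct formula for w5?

No

w1 = X xor Y
w2 = ~(X /\ w1) = ~(X /\ (X xor Y))
w3 = w2 xor Y = (~(X /\ (X xor Y))) xor Y
w4 = w3 xor w1 = ((~(X /\ (X xor Y))) xor Y) xor (X xor Y)
w5 = w4 xor w1 = (((~(X /\ (X xor Y))) xor Y) xor (X xor Y)) xor (X xor Y)
At X=0, Y=0: circuit gives 1, formula gives 0.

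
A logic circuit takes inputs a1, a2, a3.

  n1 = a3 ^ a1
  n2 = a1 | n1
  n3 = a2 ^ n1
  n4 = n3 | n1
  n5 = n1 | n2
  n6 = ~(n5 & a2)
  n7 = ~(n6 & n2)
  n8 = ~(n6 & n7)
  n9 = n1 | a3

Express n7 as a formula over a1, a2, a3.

n1 = a3 ^ a1
n2 = a1 | n1 = a1 | (a3 ^ a1)
n5 = n1 | n2 = (a3 ^ a1) | (a1 | (a3 ^ a1))
n6 = ~(n5 & a2) = ~(((a3 ^ a1) | (a1 | (a3 ^ a1))) & a2)
n7 = ~(n6 & n2) = ~((~(((a3 ^ a1) | (a1 | (a3 ^ a1))) & a2)) & (a1 | (a3 ^ a1)))

~((~(((a3 ^ a1) | (a1 | (a3 ^ a1))) & a2)) & (a1 | (a3 ^ a1)))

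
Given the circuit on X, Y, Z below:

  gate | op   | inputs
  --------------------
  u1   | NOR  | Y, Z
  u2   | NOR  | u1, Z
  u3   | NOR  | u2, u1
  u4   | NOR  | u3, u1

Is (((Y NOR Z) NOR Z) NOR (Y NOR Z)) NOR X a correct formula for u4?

u1 = Y NOR Z
u2 = u1 NOR Z = (Y NOR Z) NOR Z
u3 = u2 NOR u1 = ((Y NOR Z) NOR Z) NOR (Y NOR Z)
u4 = u3 NOR u1 = (((Y NOR Z) NOR Z) NOR (Y NOR Z)) NOR (Y NOR Z)
At X=0, Y=0, Z=0: circuit gives 0, formula gives 1.

No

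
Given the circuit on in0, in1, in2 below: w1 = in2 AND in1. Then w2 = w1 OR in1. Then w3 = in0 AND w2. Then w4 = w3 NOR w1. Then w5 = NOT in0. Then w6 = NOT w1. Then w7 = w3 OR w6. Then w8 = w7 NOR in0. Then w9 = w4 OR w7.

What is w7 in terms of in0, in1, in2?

w1 = in2 AND in1
w2 = w1 OR in1 = (in2 AND in1) OR in1
w3 = in0 AND w2 = in0 AND ((in2 AND in1) OR in1)
w6 = NOT w1 = NOT (in2 AND in1)
w7 = w3 OR w6 = (in0 AND ((in2 AND in1) OR in1)) OR NOT (in2 AND in1)

(in0 AND ((in2 AND in1) OR in1)) OR NOT (in2 AND in1)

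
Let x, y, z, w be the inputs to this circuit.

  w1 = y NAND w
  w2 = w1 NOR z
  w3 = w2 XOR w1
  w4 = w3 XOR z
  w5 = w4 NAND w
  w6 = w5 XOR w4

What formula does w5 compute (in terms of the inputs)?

((((y NAND w) NOR z) XOR (y NAND w)) XOR z) NAND w

w1 = y NAND w
w2 = w1 NOR z = (y NAND w) NOR z
w3 = w2 XOR w1 = ((y NAND w) NOR z) XOR (y NAND w)
w4 = w3 XOR z = (((y NAND w) NOR z) XOR (y NAND w)) XOR z
w5 = w4 NAND w = ((((y NAND w) NOR z) XOR (y NAND w)) XOR z) NAND w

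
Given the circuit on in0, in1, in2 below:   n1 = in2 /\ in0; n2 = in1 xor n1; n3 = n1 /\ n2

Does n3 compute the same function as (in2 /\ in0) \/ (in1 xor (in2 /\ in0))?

n1 = in2 /\ in0
n2 = in1 xor n1 = in1 xor (in2 /\ in0)
n3 = n1 /\ n2 = (in2 /\ in0) /\ (in1 xor (in2 /\ in0))
At in0=0, in1=1, in2=0: circuit gives 0, formula gives 1.

No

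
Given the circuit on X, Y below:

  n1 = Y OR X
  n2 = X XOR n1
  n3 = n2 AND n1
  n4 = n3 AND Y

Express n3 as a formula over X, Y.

(X XOR (Y OR X)) AND (Y OR X)

n1 = Y OR X
n2 = X XOR n1 = X XOR (Y OR X)
n3 = n2 AND n1 = (X XOR (Y OR X)) AND (Y OR X)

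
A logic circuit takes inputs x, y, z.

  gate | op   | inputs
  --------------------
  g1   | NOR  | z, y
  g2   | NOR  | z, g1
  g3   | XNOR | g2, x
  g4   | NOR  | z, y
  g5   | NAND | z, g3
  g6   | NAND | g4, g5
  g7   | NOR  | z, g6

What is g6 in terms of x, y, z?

g1 = z NOR y
g2 = z NOR g1 = z NOR (z NOR y)
g3 = g2 XNOR x = (z NOR (z NOR y)) XNOR x
g4 = z NOR y
g5 = z NAND g3 = z NAND ((z NOR (z NOR y)) XNOR x)
g6 = g4 NAND g5 = (z NOR y) NAND (z NAND ((z NOR (z NOR y)) XNOR x))

(z NOR y) NAND (z NAND ((z NOR (z NOR y)) XNOR x))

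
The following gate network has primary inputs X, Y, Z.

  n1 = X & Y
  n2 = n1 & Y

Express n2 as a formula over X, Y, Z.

(X & Y) & Y

n1 = X & Y
n2 = n1 & Y = (X & Y) & Y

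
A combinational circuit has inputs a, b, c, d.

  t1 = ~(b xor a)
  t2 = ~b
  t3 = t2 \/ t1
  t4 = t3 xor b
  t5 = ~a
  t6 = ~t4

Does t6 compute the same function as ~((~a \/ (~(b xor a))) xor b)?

No

t1 = ~(b xor a)
t2 = ~b
t3 = t2 \/ t1 = ~b \/ (~(b xor a))
t4 = t3 xor b = (~b \/ (~(b xor a))) xor b
t6 = ~t4 = ~((~b \/ (~(b xor a))) xor b)
At a=0, b=1, c=0, d=0: circuit gives 0, formula gives 1.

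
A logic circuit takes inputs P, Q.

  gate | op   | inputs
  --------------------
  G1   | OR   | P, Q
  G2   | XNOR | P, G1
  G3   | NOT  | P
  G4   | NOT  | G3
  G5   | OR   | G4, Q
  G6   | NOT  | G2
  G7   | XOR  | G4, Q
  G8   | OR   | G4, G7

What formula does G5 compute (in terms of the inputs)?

G3 = NOT P
G4 = NOT G3 = NOT NOT P
G5 = G4 OR Q = NOT NOT P OR Q

NOT NOT P OR Q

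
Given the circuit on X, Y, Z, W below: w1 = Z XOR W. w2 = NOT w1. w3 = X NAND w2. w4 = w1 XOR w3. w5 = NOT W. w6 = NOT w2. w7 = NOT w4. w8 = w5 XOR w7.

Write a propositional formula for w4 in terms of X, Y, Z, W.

w1 = Z XOR W
w2 = NOT w1 = NOT (Z XOR W)
w3 = X NAND w2 = X NAND NOT (Z XOR W)
w4 = w1 XOR w3 = (Z XOR W) XOR (X NAND NOT (Z XOR W))

(Z XOR W) XOR (X NAND NOT (Z XOR W))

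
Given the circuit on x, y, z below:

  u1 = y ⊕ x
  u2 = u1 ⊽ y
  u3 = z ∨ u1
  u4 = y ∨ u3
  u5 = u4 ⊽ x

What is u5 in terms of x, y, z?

u1 = y ⊕ x
u3 = z ∨ u1 = z ∨ (y ⊕ x)
u4 = y ∨ u3 = y ∨ (z ∨ (y ⊕ x))
u5 = u4 ⊽ x = (y ∨ (z ∨ (y ⊕ x))) ⊽ x

(y ∨ (z ∨ (y ⊕ x))) ⊽ x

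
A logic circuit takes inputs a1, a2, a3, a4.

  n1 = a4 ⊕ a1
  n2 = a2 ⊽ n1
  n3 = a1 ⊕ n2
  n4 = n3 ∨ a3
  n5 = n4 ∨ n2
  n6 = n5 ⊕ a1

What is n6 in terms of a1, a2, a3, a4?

(((a1 ⊕ (a2 ⊽ (a4 ⊕ a1))) ∨ a3) ∨ (a2 ⊽ (a4 ⊕ a1))) ⊕ a1

n1 = a4 ⊕ a1
n2 = a2 ⊽ n1 = a2 ⊽ (a4 ⊕ a1)
n3 = a1 ⊕ n2 = a1 ⊕ (a2 ⊽ (a4 ⊕ a1))
n4 = n3 ∨ a3 = (a1 ⊕ (a2 ⊽ (a4 ⊕ a1))) ∨ a3
n5 = n4 ∨ n2 = ((a1 ⊕ (a2 ⊽ (a4 ⊕ a1))) ∨ a3) ∨ (a2 ⊽ (a4 ⊕ a1))
n6 = n5 ⊕ a1 = (((a1 ⊕ (a2 ⊽ (a4 ⊕ a1))) ∨ a3) ∨ (a2 ⊽ (a4 ⊕ a1))) ⊕ a1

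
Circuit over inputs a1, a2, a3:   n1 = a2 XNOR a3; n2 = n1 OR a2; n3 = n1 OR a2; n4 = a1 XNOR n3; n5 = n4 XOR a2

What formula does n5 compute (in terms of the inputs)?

n1 = a2 XNOR a3
n3 = n1 OR a2 = (a2 XNOR a3) OR a2
n4 = a1 XNOR n3 = a1 XNOR ((a2 XNOR a3) OR a2)
n5 = n4 XOR a2 = (a1 XNOR ((a2 XNOR a3) OR a2)) XOR a2

(a1 XNOR ((a2 XNOR a3) OR a2)) XOR a2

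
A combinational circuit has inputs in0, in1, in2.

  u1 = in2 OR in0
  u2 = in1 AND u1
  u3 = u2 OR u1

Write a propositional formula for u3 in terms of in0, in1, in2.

u1 = in2 OR in0
u2 = in1 AND u1 = in1 AND (in2 OR in0)
u3 = u2 OR u1 = (in1 AND (in2 OR in0)) OR (in2 OR in0)

(in1 AND (in2 OR in0)) OR (in2 OR in0)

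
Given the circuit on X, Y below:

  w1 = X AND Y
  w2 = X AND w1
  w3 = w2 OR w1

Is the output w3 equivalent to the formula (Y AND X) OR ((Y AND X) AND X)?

Yes

w1 = X AND Y
w2 = X AND w1 = X AND (X AND Y)
w3 = w2 OR w1 = (X AND (X AND Y)) OR (X AND Y)
At X=0, Y=0: circuit gives 0, formula gives 0.
At X=1, Y=1: circuit gives 1, formula gives 1.
Agrees on all 4 inputs.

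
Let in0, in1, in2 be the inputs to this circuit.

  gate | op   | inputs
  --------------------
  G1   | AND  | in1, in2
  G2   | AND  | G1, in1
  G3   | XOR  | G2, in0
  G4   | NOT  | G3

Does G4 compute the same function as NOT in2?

G1 = in1 AND in2
G2 = G1 AND in1 = (in1 AND in2) AND in1
G3 = G2 XOR in0 = ((in1 AND in2) AND in1) XOR in0
G4 = NOT G3 = NOT (((in1 AND in2) AND in1) XOR in0)
At in0=0, in1=0, in2=1: circuit gives 1, formula gives 0.

No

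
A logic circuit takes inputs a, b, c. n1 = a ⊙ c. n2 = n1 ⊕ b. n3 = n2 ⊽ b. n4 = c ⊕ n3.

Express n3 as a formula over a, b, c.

n1 = a ⊙ c
n2 = n1 ⊕ b = (a ⊙ c) ⊕ b
n3 = n2 ⊽ b = ((a ⊙ c) ⊕ b) ⊽ b

((a ⊙ c) ⊕ b) ⊽ b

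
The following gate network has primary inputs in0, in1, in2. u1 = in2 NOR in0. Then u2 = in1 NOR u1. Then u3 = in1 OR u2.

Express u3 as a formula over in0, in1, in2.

in1 OR (in1 NOR (in2 NOR in0))

u1 = in2 NOR in0
u2 = in1 NOR u1 = in1 NOR (in2 NOR in0)
u3 = in1 OR u2 = in1 OR (in1 NOR (in2 NOR in0))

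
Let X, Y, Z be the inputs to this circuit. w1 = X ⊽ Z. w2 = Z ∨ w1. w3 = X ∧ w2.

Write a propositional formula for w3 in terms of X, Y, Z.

X ∧ (Z ∨ (X ⊽ Z))

w1 = X ⊽ Z
w2 = Z ∨ w1 = Z ∨ (X ⊽ Z)
w3 = X ∧ w2 = X ∧ (Z ∨ (X ⊽ Z))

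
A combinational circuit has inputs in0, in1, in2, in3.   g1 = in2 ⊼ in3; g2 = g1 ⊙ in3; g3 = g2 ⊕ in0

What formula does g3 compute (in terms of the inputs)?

g1 = in2 ⊼ in3
g2 = g1 ⊙ in3 = (in2 ⊼ in3) ⊙ in3
g3 = g2 ⊕ in0 = ((in2 ⊼ in3) ⊙ in3) ⊕ in0

((in2 ⊼ in3) ⊙ in3) ⊕ in0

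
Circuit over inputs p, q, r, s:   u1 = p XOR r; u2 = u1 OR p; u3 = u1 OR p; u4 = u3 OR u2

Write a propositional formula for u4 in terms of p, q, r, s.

u1 = p XOR r
u2 = u1 OR p = (p XOR r) OR p
u3 = u1 OR p = (p XOR r) OR p
u4 = u3 OR u2 = ((p XOR r) OR p) OR ((p XOR r) OR p)

((p XOR r) OR p) OR ((p XOR r) OR p)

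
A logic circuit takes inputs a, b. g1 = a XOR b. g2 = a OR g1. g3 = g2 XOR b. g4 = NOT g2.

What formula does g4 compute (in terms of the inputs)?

NOT (a OR (a XOR b))

g1 = a XOR b
g2 = a OR g1 = a OR (a XOR b)
g4 = NOT g2 = NOT (a OR (a XOR b))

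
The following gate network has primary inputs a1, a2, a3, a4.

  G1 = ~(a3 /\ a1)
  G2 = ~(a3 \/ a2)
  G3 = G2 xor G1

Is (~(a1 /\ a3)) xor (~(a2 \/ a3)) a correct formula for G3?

G1 = ~(a3 /\ a1)
G2 = ~(a3 \/ a2)
G3 = G2 xor G1 = (~(a3 \/ a2)) xor (~(a3 /\ a1))
At a1=0, a2=0, a3=0, a4=0: circuit gives 0, formula gives 0.
At a1=0, a2=0, a3=1, a4=0: circuit gives 1, formula gives 1.
Agrees on all 16 inputs.

Yes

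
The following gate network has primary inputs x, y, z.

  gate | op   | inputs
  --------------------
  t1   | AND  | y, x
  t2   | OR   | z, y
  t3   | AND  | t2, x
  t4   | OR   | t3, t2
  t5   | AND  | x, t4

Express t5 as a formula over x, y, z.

t2 = z OR y
t3 = t2 AND x = (z OR y) AND x
t4 = t3 OR t2 = ((z OR y) AND x) OR (z OR y)
t5 = x AND t4 = x AND (((z OR y) AND x) OR (z OR y))

x AND (((z OR y) AND x) OR (z OR y))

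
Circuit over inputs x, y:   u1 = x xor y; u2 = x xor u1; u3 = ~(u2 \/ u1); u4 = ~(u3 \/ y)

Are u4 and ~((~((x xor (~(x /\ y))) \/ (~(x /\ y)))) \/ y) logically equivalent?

u1 = x xor y
u2 = x xor u1 = x xor (x xor y)
u3 = ~(u2 \/ u1) = ~((x xor (x xor y)) \/ (x xor y))
u4 = ~(u3 \/ y) = ~((~((x xor (x xor y)) \/ (x xor y))) \/ y)
At x=0, y=0: circuit gives 0, formula gives 1.

No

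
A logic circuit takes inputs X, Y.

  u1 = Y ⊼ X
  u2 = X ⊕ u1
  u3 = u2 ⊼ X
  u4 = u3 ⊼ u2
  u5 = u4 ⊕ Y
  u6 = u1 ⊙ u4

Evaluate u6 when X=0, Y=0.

0

u1 = 0 ⊼ 0 = 1
u2 = 0 ⊕ 1 = 1
u3 = 1 ⊼ 0 = 1
u4 = 1 ⊼ 1 = 0
u6 = 1 ⊙ 0 = 0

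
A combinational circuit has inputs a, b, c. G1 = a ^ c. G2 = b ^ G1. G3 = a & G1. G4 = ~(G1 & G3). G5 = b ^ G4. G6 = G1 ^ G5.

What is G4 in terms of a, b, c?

~((a ^ c) & (a & (a ^ c)))

G1 = a ^ c
G3 = a & G1 = a & (a ^ c)
G4 = ~(G1 & G3) = ~((a ^ c) & (a & (a ^ c)))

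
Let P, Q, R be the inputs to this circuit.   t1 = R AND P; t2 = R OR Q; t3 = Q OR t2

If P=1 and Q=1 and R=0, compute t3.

1

t2 = 0 OR 1 = 1
t3 = 1 OR 1 = 1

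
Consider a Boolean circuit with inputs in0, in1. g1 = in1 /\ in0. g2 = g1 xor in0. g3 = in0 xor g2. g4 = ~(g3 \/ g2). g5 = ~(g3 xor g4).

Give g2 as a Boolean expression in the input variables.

(in1 /\ in0) xor in0

g1 = in1 /\ in0
g2 = g1 xor in0 = (in1 /\ in0) xor in0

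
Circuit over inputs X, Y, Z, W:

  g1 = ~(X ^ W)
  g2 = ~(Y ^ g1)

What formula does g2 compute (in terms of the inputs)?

~(Y ^ (~(X ^ W)))

g1 = ~(X ^ W)
g2 = ~(Y ^ g1) = ~(Y ^ (~(X ^ W)))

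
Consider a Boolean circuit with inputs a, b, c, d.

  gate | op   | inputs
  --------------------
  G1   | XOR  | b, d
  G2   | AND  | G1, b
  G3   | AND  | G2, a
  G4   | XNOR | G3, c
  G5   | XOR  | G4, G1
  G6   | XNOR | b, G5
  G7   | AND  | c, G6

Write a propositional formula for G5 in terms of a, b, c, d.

G1 = b XOR d
G2 = G1 AND b = (b XOR d) AND b
G3 = G2 AND a = ((b XOR d) AND b) AND a
G4 = G3 XNOR c = (((b XOR d) AND b) AND a) XNOR c
G5 = G4 XOR G1 = ((((b XOR d) AND b) AND a) XNOR c) XOR (b XOR d)

((((b XOR d) AND b) AND a) XNOR c) XOR (b XOR d)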